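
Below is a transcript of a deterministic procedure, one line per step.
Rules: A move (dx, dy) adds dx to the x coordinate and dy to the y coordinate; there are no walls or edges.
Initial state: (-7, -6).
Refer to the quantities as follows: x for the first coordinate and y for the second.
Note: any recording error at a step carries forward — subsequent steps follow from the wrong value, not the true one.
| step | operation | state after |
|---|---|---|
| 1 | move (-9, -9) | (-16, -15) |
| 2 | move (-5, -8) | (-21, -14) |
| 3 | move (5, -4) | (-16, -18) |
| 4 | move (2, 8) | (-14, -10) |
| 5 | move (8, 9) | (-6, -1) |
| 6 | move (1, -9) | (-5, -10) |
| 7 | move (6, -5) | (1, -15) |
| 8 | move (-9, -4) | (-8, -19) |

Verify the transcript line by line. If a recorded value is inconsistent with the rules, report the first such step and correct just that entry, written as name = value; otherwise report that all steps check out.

Recomputing the run from the initial state:
step 1: x = -16, y = -15
step 2: x = -21, y = -23
step 3: x = -16, y = -27
step 4: x = -14, y = -19
step 5: x = -6, y = -10
step 6: x = -5, y = -19
step 7: x = 1, y = -24
step 8: x = -8, y = -28
The first disagreement with the transcript is at step 2, where the value should be y = -23.

step 2, y = -23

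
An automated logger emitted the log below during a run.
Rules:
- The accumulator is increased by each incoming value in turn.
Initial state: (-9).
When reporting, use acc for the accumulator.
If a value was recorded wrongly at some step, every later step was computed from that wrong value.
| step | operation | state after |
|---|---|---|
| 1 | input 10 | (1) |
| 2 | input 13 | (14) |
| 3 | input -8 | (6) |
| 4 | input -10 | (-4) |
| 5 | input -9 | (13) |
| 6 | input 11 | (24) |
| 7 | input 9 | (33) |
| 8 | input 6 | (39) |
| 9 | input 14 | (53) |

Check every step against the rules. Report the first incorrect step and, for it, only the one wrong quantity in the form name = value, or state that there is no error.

Recomputing the run from the initial state:
step 1: acc = 1
step 2: acc = 14
step 3: acc = 6
step 4: acc = -4
step 5: acc = -13
step 6: acc = -2
step 7: acc = 7
step 8: acc = 13
step 9: acc = 27
The first disagreement with the log is at step 5, where the value should be acc = -13.

step 5, acc = -13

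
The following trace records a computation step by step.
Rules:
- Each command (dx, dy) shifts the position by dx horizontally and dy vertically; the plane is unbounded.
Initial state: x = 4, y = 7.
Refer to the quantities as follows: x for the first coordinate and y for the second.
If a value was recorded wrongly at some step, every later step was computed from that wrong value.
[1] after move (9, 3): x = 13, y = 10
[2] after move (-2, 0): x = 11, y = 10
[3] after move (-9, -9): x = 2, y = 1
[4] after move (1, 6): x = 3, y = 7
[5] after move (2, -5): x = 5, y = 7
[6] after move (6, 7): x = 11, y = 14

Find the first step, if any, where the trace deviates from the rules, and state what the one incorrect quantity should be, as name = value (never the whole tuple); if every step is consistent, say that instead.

step 5, y = 2

step 1: x = 4 + (9) = 13, y = 7 + (3) = 10 -> no discrepancy
step 2: x = 13 + (-2) = 11, y = 10 + (0) = 10 -> in agreement
step 3: x = 11 + (-9) = 2, y = 10 + (-9) = 1 -> agrees with the trace
step 4: x = 2 + (1) = 3, y = 1 + (6) = 7 -> same as recorded
step 5: x = 3 + (2) = 5, y = 7 + (-5) = 2 -> the trace has a different value
So the first discrepancy is step 5, where the right value is y = 2.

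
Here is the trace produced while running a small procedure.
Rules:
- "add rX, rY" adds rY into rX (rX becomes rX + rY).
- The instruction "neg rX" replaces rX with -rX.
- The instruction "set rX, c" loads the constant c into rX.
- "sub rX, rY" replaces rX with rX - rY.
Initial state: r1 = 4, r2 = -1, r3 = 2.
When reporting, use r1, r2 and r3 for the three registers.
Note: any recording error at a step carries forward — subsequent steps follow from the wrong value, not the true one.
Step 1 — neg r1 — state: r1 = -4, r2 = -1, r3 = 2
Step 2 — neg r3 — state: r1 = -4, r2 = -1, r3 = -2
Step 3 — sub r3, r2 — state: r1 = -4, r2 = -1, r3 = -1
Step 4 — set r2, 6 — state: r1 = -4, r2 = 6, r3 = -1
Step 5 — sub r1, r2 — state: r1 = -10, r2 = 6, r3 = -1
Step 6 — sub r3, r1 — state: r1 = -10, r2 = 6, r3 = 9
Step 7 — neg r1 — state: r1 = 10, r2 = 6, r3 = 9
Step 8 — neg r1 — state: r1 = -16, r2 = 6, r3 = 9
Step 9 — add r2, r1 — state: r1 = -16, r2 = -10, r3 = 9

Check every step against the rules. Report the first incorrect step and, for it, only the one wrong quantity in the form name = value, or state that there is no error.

step 8, r1 = -10

Step 1: r1 = -(4) = -4 — checks out.
Step 2: r3 = -(2) = -2 — verified.
Step 3: r3 = -2 - -1 = -1 — checks out.
Step 4: r2 = 6 — consistent with the trace.
Step 5: r1 = -4 - 6 = -10 — checks out.
Step 6: r3 = -1 - -10 = 9 — confirmed correct.
Step 7: r1 = -(-10) = 10 — confirmed correct.
Step 8: r1 = -(10) = -10 — a discrepancy with the trace.
The audit stops at step 8: the recorded entry is wrong and should be r1 = -10.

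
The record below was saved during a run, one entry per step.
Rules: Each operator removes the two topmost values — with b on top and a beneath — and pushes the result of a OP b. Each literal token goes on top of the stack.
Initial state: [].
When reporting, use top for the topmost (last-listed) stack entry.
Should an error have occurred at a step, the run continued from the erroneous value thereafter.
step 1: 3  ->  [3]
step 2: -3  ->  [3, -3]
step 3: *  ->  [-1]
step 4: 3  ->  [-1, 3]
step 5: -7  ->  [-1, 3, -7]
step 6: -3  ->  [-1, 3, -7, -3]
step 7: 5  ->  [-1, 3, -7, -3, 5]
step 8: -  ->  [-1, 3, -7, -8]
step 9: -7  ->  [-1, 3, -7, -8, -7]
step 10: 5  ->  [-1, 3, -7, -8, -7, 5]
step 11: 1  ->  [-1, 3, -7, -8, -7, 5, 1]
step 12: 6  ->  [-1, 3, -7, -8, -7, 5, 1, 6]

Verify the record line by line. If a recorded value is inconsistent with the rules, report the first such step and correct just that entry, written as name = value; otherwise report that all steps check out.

Step 1: push 3: top = 3 — exactly as logged.
Step 2: push -3: top = -3 — agrees with the record.
Step 3: 3 * -3 = -9 — this is not what the record shows.
First deviation found at step 3; the corrected entry is top = -9.

step 3, top = -9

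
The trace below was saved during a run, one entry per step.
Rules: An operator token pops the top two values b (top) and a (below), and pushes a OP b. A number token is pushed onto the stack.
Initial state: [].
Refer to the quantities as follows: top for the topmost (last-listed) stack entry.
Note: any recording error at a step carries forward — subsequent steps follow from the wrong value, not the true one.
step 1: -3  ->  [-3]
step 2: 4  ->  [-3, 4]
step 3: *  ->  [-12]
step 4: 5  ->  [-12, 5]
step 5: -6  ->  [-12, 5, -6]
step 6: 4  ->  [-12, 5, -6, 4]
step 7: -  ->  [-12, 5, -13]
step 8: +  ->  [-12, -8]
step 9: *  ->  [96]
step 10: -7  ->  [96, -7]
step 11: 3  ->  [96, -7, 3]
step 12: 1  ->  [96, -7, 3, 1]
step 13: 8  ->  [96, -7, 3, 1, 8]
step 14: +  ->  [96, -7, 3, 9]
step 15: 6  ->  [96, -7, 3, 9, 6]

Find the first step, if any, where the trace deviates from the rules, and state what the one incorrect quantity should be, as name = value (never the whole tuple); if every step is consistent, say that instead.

Recomputing the run from the initial state:
step 1: [-3]
step 2: [-3, 4]
step 3: [-12]
step 4: [-12, 5]
step 5: [-12, 5, -6]
step 6: [-12, 5, -6, 4]
step 7: [-12, 5, -10]
step 8: [-12, -5]
step 9: [60]
step 10: [60, -7]
step 11: [60, -7, 3]
step 12: [60, -7, 3, 1]
step 13: [60, -7, 3, 1, 8]
step 14: [60, -7, 3, 9]
step 15: [60, -7, 3, 9, 6]
The first disagreement with the trace is at step 7, where the value should be top = -10.

step 7, top = -10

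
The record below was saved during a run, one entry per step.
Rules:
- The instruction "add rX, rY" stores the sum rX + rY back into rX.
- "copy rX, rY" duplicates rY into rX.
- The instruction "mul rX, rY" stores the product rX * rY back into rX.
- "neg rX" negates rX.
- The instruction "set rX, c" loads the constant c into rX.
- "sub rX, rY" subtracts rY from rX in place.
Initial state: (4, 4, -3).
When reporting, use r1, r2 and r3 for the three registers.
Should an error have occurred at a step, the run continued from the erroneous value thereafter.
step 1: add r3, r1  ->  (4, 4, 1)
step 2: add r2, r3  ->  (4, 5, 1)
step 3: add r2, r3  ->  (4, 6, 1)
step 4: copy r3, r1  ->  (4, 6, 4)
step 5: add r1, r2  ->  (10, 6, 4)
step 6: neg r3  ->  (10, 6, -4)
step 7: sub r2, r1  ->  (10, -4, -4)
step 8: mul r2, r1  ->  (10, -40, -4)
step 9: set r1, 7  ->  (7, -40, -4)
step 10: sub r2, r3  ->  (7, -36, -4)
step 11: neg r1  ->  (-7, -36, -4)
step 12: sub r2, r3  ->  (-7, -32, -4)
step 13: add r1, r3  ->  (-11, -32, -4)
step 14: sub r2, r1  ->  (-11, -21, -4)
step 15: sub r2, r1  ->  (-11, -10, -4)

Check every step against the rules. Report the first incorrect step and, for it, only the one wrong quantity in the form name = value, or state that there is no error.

Recomputing the run from the initial state:
step 1: r1 = 4, r2 = 4, r3 = 1
step 2: r1 = 4, r2 = 5, r3 = 1
step 3: r1 = 4, r2 = 6, r3 = 1
step 4: r1 = 4, r2 = 6, r3 = 4
step 5: r1 = 10, r2 = 6, r3 = 4
step 6: r1 = 10, r2 = 6, r3 = -4
step 7: r1 = 10, r2 = -4, r3 = -4
step 8: r1 = 10, r2 = -40, r3 = -4
step 9: r1 = 7, r2 = -40, r3 = -4
step 10: r1 = 7, r2 = -36, r3 = -4
step 11: r1 = -7, r2 = -36, r3 = -4
step 12: r1 = -7, r2 = -32, r3 = -4
step 13: r1 = -11, r2 = -32, r3 = -4
step 14: r1 = -11, r2 = -21, r3 = -4
step 15: r1 = -11, r2 = -10, r3 = -4
This matches the record at every step.

no error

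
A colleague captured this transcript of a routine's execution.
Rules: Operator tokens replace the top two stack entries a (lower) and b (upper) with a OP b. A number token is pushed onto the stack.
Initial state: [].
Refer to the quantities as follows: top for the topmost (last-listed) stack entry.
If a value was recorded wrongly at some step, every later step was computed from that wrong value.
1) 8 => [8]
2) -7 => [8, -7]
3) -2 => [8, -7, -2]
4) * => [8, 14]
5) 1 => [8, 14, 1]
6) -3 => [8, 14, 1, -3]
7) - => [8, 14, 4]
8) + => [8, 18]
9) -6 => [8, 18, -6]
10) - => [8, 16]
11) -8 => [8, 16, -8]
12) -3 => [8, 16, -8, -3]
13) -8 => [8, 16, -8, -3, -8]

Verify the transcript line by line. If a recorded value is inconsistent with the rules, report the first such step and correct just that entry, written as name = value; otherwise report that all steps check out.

1. push 8: top = 8 (agrees with the transcript)
2. push -7: top = -7 (matches)
3. push -2: top = -2 (same as recorded)
4. -7 * -2 = 14 (checks out)
5. push 1: top = 1 (no discrepancy)
6. push -3: top = -3 (in agreement)
7. 1 - -3 = 4 (verified)
8. 14 + 4 = 18 (no discrepancy)
9. push -6: top = -6 (checks out)
10. 18 - -6 = 24 (first mismatch against the transcript)
So the first discrepancy is step 10, where the right value is top = 24.

step 10, top = 24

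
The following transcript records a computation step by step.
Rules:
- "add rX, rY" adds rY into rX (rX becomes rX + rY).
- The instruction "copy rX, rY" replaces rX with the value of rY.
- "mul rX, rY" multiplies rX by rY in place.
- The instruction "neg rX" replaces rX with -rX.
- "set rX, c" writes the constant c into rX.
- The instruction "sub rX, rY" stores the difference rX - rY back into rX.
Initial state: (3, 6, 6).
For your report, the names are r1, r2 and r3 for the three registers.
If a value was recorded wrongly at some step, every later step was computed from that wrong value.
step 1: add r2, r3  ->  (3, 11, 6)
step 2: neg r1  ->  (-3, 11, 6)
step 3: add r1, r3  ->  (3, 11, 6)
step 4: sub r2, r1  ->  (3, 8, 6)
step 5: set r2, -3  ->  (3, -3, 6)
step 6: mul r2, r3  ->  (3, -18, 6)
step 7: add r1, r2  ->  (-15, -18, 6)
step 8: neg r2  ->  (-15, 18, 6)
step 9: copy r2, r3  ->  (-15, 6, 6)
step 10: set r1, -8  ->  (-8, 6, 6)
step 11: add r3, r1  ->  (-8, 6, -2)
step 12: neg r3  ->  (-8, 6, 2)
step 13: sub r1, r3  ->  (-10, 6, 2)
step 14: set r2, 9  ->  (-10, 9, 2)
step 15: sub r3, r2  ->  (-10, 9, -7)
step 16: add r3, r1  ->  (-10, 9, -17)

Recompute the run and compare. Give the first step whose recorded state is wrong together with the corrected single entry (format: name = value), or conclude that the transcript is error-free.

step 1: r2 = 6 + 6 = 12 -> the entry is off here
The audit stops at step 1: the recorded entry is wrong and should be r2 = 12.

step 1, r2 = 12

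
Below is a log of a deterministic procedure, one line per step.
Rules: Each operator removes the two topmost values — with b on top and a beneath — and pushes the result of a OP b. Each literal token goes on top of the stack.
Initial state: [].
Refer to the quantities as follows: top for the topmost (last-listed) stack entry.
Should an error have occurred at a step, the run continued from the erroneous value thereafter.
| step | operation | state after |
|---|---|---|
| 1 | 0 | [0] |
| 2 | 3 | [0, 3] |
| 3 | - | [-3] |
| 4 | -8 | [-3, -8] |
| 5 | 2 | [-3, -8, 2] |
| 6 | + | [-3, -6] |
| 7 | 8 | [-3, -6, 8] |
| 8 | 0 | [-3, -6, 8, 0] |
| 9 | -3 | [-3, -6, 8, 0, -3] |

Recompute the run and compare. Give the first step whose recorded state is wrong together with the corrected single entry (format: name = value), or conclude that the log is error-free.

no error

Recomputing the run from the initial state:
step 1: [0]
step 2: [0, 3]
step 3: [-3]
step 4: [-3, -8]
step 5: [-3, -8, 2]
step 6: [-3, -6]
step 7: [-3, -6, 8]
step 8: [-3, -6, 8, 0]
step 9: [-3, -6, 8, 0, -3]
This matches the log at every step.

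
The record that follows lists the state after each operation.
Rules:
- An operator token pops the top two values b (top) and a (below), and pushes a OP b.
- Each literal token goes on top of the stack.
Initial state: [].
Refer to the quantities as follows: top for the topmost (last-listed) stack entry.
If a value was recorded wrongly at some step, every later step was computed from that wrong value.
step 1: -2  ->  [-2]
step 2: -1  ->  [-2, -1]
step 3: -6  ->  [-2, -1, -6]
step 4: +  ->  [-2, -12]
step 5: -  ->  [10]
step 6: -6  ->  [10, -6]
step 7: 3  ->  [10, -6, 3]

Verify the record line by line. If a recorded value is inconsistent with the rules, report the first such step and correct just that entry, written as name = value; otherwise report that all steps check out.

step 1: push -2: top = -2 -> checks out
step 2: push -1: top = -1 -> exactly as logged
step 3: push -6: top = -6 -> exactly as logged
step 4: -1 + -6 = -7 -> the record disagrees here
Conclusion: step 4 carries the first error; the entry should be top = -7.

step 4, top = -7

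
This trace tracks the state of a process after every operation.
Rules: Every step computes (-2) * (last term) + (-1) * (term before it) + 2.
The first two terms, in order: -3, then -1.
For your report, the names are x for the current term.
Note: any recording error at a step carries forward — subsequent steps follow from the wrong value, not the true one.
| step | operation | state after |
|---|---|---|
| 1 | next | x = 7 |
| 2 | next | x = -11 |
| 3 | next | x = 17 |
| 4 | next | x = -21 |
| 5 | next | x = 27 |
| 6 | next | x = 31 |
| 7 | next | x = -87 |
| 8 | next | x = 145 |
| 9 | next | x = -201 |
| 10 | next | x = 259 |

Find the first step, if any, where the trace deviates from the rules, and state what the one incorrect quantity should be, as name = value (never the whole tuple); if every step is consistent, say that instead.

step 6, x = -31

Recomputing the run from the initial state:
step 1: x = 7
step 2: x = -11
step 3: x = 17
step 4: x = -21
step 5: x = 27
step 6: x = -31
step 7: x = 37
step 8: x = -41
step 9: x = 47
step 10: x = -51
The first disagreement with the trace is at step 6, where the value should be x = -31.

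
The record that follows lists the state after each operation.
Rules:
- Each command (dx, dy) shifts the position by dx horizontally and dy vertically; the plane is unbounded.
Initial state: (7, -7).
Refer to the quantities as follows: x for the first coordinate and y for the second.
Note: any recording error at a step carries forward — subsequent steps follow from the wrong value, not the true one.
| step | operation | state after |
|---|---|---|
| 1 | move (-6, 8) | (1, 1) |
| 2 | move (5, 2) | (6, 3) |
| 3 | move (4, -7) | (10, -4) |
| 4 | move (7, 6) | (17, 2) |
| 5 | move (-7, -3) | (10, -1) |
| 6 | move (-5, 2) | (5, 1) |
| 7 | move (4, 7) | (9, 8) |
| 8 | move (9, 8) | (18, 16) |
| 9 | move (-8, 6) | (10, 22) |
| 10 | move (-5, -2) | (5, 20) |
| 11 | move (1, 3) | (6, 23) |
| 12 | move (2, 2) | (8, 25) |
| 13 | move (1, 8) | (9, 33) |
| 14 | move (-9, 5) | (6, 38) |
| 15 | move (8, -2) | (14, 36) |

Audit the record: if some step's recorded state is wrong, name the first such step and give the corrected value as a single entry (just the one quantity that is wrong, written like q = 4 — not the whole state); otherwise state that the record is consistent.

step 14, x = 0

1. x = 7 + (-6) = 1, y = -7 + (8) = 1 (confirmed correct)
2. x = 1 + (5) = 6, y = 1 + (2) = 3 (agrees with the record)
3. x = 6 + (4) = 10, y = 3 + (-7) = -4 (matches)
4. x = 10 + (7) = 17, y = -4 + (6) = 2 (agrees with the record)
5. x = 17 + (-7) = 10, y = 2 + (-3) = -1 (matches)
6. x = 10 + (-5) = 5, y = -1 + (2) = 1 (exactly as logged)
7. x = 5 + (4) = 9, y = 1 + (7) = 8 (no discrepancy)
8. x = 9 + (9) = 18, y = 8 + (8) = 16 (checks out)
9. x = 18 + (-8) = 10, y = 16 + (6) = 22 (confirmed correct)
10. x = 10 + (-5) = 5, y = 22 + (-2) = 20 (consistent with the record)
11. x = 5 + (1) = 6, y = 20 + (3) = 23 (agrees with the record)
12. x = 6 + (2) = 8, y = 23 + (2) = 25 (in agreement)
13. x = 8 + (1) = 9, y = 25 + (8) = 33 (exactly as logged)
14. x = 9 + (-9) = 0, y = 33 + (5) = 38 (a discrepancy with the record)
First deviation found at step 14; the corrected entry is x = 0.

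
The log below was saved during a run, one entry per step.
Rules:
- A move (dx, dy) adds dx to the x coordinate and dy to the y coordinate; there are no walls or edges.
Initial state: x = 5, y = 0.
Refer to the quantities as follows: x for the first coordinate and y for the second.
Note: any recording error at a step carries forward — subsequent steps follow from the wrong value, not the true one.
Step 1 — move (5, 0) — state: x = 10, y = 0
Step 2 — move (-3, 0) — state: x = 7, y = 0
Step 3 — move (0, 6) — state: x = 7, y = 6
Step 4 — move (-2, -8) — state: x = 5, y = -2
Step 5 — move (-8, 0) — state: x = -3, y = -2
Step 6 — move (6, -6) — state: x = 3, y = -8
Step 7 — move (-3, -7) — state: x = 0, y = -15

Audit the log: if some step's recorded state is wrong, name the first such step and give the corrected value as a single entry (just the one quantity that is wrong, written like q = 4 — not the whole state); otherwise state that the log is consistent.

no error

Step 1: x = 5 + (5) = 10, y = 0 + (0) = 0 — checks out.
Step 2: x = 10 + (-3) = 7, y = 0 + (0) = 0 — verified.
Step 3: x = 7 + (0) = 7, y = 0 + (6) = 6 — verified.
Step 4: x = 7 + (-2) = 5, y = 6 + (-8) = -2 — in agreement.
Step 5: x = 5 + (-8) = -3, y = -2 + (0) = -2 — agrees with the log.
Step 6: x = -3 + (6) = 3, y = -2 + (-6) = -8 — in agreement.
Step 7: x = 3 + (-3) = 0, y = -8 + (-7) = -15 — confirmed correct.
No step deviates from the rules.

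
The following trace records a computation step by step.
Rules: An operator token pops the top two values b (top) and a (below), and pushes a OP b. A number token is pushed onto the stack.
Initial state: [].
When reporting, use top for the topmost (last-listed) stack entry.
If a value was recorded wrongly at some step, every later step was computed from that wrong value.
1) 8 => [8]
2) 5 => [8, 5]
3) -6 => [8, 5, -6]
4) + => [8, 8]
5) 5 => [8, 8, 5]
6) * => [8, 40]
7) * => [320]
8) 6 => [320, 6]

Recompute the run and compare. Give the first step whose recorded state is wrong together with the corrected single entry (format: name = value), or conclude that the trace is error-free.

Step 1: push 8: top = 8 — checks out.
Step 2: push 5: top = 5 — confirmed correct.
Step 3: push -6: top = -6 — no discrepancy.
Step 4: 5 + -6 = -1 — the recorded entry deviates here.
First deviation found at step 4; the corrected entry is top = -1.

step 4, top = -1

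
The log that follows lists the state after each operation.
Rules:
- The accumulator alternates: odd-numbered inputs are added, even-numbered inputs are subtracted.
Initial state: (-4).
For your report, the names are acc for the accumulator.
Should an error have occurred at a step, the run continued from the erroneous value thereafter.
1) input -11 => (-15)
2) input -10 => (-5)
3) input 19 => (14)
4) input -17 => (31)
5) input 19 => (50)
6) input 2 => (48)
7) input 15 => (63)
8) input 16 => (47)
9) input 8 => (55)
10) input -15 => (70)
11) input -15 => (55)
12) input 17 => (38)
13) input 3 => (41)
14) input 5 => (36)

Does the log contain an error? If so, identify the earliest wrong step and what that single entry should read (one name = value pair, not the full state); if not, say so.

Step 1: acc = -4 + -11 = -15 — in agreement.
Step 2: acc = -15 - -10 = -5 — same as recorded.
Step 3: acc = -5 + 19 = 14 — same as recorded.
Step 4: acc = 14 - -17 = 31 — verified.
Step 5: acc = 31 + 19 = 50 — agrees with the log.
Step 6: acc = 50 - 2 = 48 — verified.
Step 7: acc = 48 + 15 = 63 — checks out.
Step 8: acc = 63 - 16 = 47 — verified.
Step 9: acc = 47 + 8 = 55 — in agreement.
Step 10: acc = 55 - -15 = 70 — checks out.
Step 11: acc = 70 + -15 = 55 — no discrepancy.
Step 12: acc = 55 - 17 = 38 — no discrepancy.
Step 13: acc = 38 + 3 = 41 — verified.
Step 14: acc = 41 - 5 = 36 — same as recorded.
The whole run recomputes cleanly — no discrepancies.

no error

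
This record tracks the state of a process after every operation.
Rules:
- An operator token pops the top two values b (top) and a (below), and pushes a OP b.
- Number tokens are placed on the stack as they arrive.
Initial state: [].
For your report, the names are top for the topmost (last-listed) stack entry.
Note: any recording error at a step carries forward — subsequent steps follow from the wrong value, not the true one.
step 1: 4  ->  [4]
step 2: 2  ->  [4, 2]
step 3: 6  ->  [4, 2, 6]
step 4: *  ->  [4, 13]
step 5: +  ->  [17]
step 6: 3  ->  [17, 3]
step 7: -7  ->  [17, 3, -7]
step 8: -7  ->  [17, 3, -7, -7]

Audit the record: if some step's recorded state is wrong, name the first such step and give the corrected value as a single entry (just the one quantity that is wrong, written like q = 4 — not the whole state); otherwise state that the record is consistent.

step 4, top = 12

step 1: push 4: top = 4 -> checks out
step 2: push 2: top = 2 -> consistent with the record
step 3: push 6: top = 6 -> consistent with the record
step 4: 2 * 6 = 12 -> this is not what the record shows
First incorrect step: 4; the correct value is top = 12.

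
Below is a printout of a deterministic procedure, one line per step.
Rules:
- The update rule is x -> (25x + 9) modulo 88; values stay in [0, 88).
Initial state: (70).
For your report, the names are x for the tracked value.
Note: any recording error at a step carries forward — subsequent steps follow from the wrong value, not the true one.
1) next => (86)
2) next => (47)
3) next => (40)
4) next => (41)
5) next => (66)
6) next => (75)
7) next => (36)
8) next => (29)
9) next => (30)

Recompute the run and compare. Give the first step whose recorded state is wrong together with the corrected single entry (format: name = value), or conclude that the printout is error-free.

step 1, x = 87

Recomputing the run from the initial state:
step 1: x = 87
step 2: x = 72
step 3: x = 49
step 4: x = 2
step 5: x = 59
step 6: x = 76
step 7: x = 61
step 8: x = 38
step 9: x = 79
The first disagreement with the printout is at step 1, where the value should be x = 87.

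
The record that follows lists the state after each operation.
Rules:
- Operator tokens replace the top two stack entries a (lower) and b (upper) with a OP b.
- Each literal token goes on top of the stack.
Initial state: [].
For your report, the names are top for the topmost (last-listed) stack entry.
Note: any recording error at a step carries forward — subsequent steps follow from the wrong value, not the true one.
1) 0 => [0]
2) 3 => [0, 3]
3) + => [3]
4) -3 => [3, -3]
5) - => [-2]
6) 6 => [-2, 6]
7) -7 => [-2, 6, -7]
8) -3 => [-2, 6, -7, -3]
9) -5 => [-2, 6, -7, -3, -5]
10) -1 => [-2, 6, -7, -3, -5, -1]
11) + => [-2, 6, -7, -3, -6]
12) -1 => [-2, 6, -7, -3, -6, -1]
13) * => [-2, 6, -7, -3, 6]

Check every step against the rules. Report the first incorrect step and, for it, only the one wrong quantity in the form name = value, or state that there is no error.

Step 1: push 0: top = 0 — checks out.
Step 2: push 3: top = 3 — agrees with the record.
Step 3: 0 + 3 = 3 — same as recorded.
Step 4: push -3: top = -3 — consistent with the record.
Step 5: 3 - -3 = 6 — the recorded entry deviates here.
First incorrect step: 5; the correct value is top = 6.

step 5, top = 6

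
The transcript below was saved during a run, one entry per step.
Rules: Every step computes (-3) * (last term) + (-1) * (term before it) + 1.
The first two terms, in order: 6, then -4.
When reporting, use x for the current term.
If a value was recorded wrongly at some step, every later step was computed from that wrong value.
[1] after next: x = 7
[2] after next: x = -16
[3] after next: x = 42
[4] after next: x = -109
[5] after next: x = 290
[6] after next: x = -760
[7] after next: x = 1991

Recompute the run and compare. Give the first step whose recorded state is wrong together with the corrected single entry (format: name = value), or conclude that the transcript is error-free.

step 5, x = 286

step 1: x = -3*(-4) + (-1)*(6) + (1) = 7 -> no discrepancy
step 2: x = -3*(7) + (-1)*(-4) + (1) = -16 -> no discrepancy
step 3: x = -3*(-16) + (-1)*(7) + (1) = 42 -> matches
step 4: x = -3*(42) + (-1)*(-16) + (1) = -109 -> exactly as logged
step 5: x = -3*(-109) + (-1)*(42) + (1) = 286 -> a discrepancy with the transcript
First incorrect step: 5; the correct value is x = 286.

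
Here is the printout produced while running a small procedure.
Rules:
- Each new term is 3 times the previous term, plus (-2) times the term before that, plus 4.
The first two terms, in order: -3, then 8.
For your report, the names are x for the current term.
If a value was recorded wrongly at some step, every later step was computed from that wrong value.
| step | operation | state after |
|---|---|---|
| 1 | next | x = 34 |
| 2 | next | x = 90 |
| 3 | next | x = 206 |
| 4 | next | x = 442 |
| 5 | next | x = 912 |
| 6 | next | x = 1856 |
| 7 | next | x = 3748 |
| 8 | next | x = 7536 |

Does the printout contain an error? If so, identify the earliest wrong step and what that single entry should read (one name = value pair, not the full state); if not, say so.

1. x = 3*(8) + (-2)*(-3) + (4) = 34 (exactly as logged)
2. x = 3*(34) + (-2)*(8) + (4) = 90 (agrees with the printout)
3. x = 3*(90) + (-2)*(34) + (4) = 206 (no discrepancy)
4. x = 3*(206) + (-2)*(90) + (4) = 442 (verified)
5. x = 3*(442) + (-2)*(206) + (4) = 918 (the printout disagrees here)
Step 5 is the first one off; corrected, x = 918.

step 5, x = 918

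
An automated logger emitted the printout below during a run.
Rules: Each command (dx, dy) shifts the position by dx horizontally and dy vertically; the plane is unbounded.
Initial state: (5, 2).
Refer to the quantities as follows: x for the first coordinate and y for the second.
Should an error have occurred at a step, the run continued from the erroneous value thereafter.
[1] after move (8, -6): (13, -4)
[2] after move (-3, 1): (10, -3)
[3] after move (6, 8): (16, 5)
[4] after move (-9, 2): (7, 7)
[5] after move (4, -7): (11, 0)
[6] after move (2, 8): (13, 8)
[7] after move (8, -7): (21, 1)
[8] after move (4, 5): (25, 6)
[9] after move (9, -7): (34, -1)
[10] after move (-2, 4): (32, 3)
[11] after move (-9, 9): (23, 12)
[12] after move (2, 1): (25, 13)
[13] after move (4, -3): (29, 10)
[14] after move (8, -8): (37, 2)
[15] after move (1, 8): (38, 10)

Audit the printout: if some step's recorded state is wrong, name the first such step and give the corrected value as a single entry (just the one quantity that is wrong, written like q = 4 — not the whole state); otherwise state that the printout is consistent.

no error

1. x = 5 + (8) = 13, y = 2 + (-6) = -4 (confirmed correct)
2. x = 13 + (-3) = 10, y = -4 + (1) = -3 (in agreement)
3. x = 10 + (6) = 16, y = -3 + (8) = 5 (consistent with the printout)
4. x = 16 + (-9) = 7, y = 5 + (2) = 7 (in agreement)
5. x = 7 + (4) = 11, y = 7 + (-7) = 0 (agrees with the printout)
6. x = 11 + (2) = 13, y = 0 + (8) = 8 (checks out)
7. x = 13 + (8) = 21, y = 8 + (-7) = 1 (same as recorded)
8. x = 21 + (4) = 25, y = 1 + (5) = 6 (consistent with the printout)
9. x = 25 + (9) = 34, y = 6 + (-7) = -1 (same as recorded)
10. x = 34 + (-2) = 32, y = -1 + (4) = 3 (in agreement)
11. x = 32 + (-9) = 23, y = 3 + (9) = 12 (in agreement)
12. x = 23 + (2) = 25, y = 12 + (1) = 13 (matches)
13. x = 25 + (4) = 29, y = 13 + (-3) = 10 (checks out)
14. x = 29 + (8) = 37, y = 10 + (-8) = 2 (same as recorded)
15. x = 37 + (1) = 38, y = 2 + (8) = 10 (no discrepancy)
The recomputation confirms every line.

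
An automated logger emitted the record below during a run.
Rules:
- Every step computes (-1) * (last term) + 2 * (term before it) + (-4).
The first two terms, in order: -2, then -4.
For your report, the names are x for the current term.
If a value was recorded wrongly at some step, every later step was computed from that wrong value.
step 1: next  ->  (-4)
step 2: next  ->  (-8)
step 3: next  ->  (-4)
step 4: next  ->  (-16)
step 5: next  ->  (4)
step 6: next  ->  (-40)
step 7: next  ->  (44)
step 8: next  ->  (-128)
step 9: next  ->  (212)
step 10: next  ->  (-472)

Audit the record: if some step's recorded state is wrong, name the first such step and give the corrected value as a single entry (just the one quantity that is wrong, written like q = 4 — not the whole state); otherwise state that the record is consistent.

Step 1: x = -1*(-4) + (2)*(-2) + (-4) = -4 — consistent with the record.
Step 2: x = -1*(-4) + (2)*(-4) + (-4) = -8 — verified.
Step 3: x = -1*(-8) + (2)*(-4) + (-4) = -4 — exactly as logged.
Step 4: x = -1*(-4) + (2)*(-8) + (-4) = -16 — same as recorded.
Step 5: x = -1*(-16) + (2)*(-4) + (-4) = 4 — in agreement.
Step 6: x = -1*(4) + (2)*(-16) + (-4) = -40 — in agreement.
Step 7: x = -1*(-40) + (2)*(4) + (-4) = 44 — verified.
Step 8: x = -1*(44) + (2)*(-40) + (-4) = -128 — agrees with the record.
Step 9: x = -1*(-128) + (2)*(44) + (-4) = 212 — confirmed correct.
Step 10: x = -1*(212) + (2)*(-128) + (-4) = -472 — exactly as logged.
All entries verified; no error found.

no error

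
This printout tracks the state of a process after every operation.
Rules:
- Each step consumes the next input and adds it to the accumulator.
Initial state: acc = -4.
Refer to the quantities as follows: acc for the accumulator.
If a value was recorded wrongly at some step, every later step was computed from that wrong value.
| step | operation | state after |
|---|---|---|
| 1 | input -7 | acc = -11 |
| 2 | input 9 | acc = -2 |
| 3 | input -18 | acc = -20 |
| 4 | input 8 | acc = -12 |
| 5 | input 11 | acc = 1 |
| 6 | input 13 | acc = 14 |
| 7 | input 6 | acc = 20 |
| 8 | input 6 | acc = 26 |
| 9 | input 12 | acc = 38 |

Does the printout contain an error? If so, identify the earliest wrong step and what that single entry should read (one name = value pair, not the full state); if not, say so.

Recomputing the run from the initial state:
step 1: acc = -11
step 2: acc = -2
step 3: acc = -20
step 4: acc = -12
step 5: acc = -1
step 6: acc = 12
step 7: acc = 18
step 8: acc = 24
step 9: acc = 36
The first disagreement with the printout is at step 5, where the value should be acc = -1.

step 5, acc = -1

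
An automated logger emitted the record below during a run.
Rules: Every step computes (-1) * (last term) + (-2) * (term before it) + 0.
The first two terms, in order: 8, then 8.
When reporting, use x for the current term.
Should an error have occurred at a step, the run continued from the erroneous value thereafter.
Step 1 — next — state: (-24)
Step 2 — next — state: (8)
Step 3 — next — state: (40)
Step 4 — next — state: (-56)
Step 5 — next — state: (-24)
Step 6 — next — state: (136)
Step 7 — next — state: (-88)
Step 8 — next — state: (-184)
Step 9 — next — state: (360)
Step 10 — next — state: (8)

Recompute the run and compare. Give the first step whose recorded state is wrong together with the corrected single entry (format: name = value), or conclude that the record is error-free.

no error

Recomputing the run from the initial state:
step 1: x = -24
step 2: x = 8
step 3: x = 40
step 4: x = -56
step 5: x = -24
step 6: x = 136
step 7: x = -88
step 8: x = -184
step 9: x = 360
step 10: x = 8
This matches the record at every step.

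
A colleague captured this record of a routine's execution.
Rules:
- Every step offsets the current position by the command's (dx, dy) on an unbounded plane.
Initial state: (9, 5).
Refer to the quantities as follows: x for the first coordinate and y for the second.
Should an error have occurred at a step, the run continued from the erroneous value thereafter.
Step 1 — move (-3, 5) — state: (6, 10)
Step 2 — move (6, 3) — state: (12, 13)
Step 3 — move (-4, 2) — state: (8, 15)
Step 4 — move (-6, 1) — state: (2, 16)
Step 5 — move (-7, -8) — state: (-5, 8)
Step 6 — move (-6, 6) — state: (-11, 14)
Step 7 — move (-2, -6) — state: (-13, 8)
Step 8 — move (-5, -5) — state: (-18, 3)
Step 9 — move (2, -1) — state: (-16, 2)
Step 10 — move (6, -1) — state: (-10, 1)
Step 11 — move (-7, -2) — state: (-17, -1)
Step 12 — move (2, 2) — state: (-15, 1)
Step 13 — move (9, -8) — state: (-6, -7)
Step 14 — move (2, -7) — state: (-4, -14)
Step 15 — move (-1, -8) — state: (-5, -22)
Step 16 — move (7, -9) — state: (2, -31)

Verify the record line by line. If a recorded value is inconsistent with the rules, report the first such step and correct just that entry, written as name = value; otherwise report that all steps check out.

1. x = 9 + (-3) = 6, y = 5 + (5) = 10 (consistent with the record)
2. x = 6 + (6) = 12, y = 10 + (3) = 13 (agrees with the record)
3. x = 12 + (-4) = 8, y = 13 + (2) = 15 (agrees with the record)
4. x = 8 + (-6) = 2, y = 15 + (1) = 16 (agrees with the record)
5. x = 2 + (-7) = -5, y = 16 + (-8) = 8 (checks out)
6. x = -5 + (-6) = -11, y = 8 + (6) = 14 (matches)
7. x = -11 + (-2) = -13, y = 14 + (-6) = 8 (confirmed correct)
8. x = -13 + (-5) = -18, y = 8 + (-5) = 3 (no discrepancy)
9. x = -18 + (2) = -16, y = 3 + (-1) = 2 (same as recorded)
10. x = -16 + (6) = -10, y = 2 + (-1) = 1 (exactly as logged)
11. x = -10 + (-7) = -17, y = 1 + (-2) = -1 (matches)
12. x = -17 + (2) = -15, y = -1 + (2) = 1 (confirmed correct)
13. x = -15 + (9) = -6, y = 1 + (-8) = -7 (in agreement)
14. x = -6 + (2) = -4, y = -7 + (-7) = -14 (checks out)
15. x = -4 + (-1) = -5, y = -14 + (-8) = -22 (exactly as logged)
16. x = -5 + (7) = 2, y = -22 + (-9) = -31 (agrees with the record)
Every step is consistent.

no error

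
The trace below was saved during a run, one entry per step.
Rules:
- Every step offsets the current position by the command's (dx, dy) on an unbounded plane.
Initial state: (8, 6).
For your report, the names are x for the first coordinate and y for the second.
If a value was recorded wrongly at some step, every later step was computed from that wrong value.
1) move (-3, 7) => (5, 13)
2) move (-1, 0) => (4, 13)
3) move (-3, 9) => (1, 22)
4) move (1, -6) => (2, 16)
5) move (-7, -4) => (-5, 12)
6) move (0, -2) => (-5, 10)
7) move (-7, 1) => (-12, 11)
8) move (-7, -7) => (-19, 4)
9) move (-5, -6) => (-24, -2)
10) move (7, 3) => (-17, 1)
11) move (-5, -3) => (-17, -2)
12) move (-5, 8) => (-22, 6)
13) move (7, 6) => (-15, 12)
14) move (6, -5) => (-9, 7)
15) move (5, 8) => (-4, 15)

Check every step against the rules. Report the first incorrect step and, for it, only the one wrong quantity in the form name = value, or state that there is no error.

step 11, x = -22

step 1: x = 8 + (-3) = 5, y = 6 + (7) = 13 -> confirmed correct
step 2: x = 5 + (-1) = 4, y = 13 + (0) = 13 -> same as recorded
step 3: x = 4 + (-3) = 1, y = 13 + (9) = 22 -> checks out
step 4: x = 1 + (1) = 2, y = 22 + (-6) = 16 -> checks out
step 5: x = 2 + (-7) = -5, y = 16 + (-4) = 12 -> in agreement
step 6: x = -5 + (0) = -5, y = 12 + (-2) = 10 -> matches
step 7: x = -5 + (-7) = -12, y = 10 + (1) = 11 -> verified
step 8: x = -12 + (-7) = -19, y = 11 + (-7) = 4 -> matches
step 9: x = -19 + (-5) = -24, y = 4 + (-6) = -2 -> in agreement
step 10: x = -24 + (7) = -17, y = -2 + (3) = 1 -> confirmed correct
step 11: x = -17 + (-5) = -22, y = 1 + (-3) = -2 -> the trace has a different value
The earliest wrong entry is at step 11: it should read x = -22.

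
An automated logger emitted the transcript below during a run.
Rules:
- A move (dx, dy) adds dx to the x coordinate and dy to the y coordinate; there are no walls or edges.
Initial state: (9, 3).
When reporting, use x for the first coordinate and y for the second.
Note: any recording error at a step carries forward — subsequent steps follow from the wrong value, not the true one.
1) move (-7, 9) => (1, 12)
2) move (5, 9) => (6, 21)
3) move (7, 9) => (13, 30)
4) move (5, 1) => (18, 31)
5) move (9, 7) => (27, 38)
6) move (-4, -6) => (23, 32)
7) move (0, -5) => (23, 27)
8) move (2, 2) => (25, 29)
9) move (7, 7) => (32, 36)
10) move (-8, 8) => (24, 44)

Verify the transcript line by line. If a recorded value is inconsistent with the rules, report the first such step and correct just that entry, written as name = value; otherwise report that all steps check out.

step 1, x = 2

Step 1: x = 9 + (-7) = 2, y = 3 + (9) = 12 — this is not what the transcript shows.
The earliest wrong entry is at step 1: it should read x = 2.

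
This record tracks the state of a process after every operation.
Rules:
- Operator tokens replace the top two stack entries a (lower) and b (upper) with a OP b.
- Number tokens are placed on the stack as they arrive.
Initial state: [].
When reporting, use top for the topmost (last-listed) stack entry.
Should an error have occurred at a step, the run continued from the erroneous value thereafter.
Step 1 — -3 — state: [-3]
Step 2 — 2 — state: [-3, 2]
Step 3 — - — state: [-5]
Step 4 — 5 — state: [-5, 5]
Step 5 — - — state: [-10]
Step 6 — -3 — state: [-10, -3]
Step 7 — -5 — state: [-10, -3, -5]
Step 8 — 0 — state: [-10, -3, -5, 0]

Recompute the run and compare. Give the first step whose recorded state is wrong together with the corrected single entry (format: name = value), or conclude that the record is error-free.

no error

1. push -3: top = -3 (verified)
2. push 2: top = 2 (same as recorded)
3. -3 - 2 = -5 (confirmed correct)
4. push 5: top = 5 (agrees with the record)
5. -5 - 5 = -10 (consistent with the record)
6. push -3: top = -3 (checks out)
7. push -5: top = -5 (no discrepancy)
8. push 0: top = 0 (verified)
No step deviates from the rules.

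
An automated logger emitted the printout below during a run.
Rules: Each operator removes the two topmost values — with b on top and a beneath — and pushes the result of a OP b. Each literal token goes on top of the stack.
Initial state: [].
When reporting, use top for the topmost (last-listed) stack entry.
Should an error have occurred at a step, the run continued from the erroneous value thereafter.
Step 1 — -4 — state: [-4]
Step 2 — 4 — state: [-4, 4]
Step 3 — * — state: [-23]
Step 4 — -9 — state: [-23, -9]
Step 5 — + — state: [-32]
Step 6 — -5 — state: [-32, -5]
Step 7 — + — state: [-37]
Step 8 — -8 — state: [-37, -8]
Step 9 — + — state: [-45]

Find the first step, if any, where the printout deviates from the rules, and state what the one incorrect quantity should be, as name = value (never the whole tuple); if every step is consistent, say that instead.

1. push -4: top = -4 (exactly as logged)
2. push 4: top = 4 (matches)
3. -4 * 4 = -16 (this is not what the printout shows)
The earliest wrong entry is at step 3: it should read top = -16.

step 3, top = -16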